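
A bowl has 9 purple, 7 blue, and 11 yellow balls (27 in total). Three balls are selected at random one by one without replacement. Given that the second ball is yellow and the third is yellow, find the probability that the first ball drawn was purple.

P(first=purple and the second ball is yellow and the third is yellow) = (9/27)·(11/26)·(10/25) = 11/195.
P(E) = Σ over first color = 11/195 + 77/1755 + 11/195 = 55/351.
By Bayes, P(first=purple | E) = 11/195 / 55/351 = 9/25 ≈ 0.3600.

9/25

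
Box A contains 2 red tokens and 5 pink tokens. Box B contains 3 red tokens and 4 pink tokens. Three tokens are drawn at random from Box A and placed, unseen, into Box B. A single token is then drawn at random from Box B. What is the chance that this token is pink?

Condition on how many of the transferred tokens are pink (from Box A: 5 pink of 7; then Box B has 10 total).
  1 pink: C(5,1)C(2,2)/C(7,3) = 1/7; then P = 5/10
  2 pink: C(5,2)C(2,1)/C(7,3) = 4/7; then P = 6/10
  3 pink: C(5,3)C(2,0)/C(7,3) = 2/7; then P = 7/10
P(pink from Box B) = 43/70 ≈ 0.6143.

43/70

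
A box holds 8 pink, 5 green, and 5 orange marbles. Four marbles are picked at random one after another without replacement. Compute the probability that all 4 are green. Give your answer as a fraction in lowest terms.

1/612

Unordered draws without replacement: count favorable combinations over C(18,4).
Favorable = C(8,0) · C(5,4) · C(5,0) = 5; total = C(18,4) = 3060.
P = 5/3060 = 1/612 ≈ 0.0016.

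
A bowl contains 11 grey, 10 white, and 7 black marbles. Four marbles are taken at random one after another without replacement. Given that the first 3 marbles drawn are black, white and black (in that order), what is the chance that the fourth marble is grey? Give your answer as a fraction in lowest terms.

11/25

After removing 1 white, 2 black, the bowl has 11 grey out of 25 remaining.
P(fourth is grey | given) = 11/25 ≈ 0.4400.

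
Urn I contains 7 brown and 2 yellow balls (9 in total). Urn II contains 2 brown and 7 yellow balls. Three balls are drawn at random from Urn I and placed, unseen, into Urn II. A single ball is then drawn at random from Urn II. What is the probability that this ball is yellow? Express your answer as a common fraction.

Condition on how many of the transferred balls are yellow (from Urn I: 2 yellow of 9; then Urn II has 12 total).
  0 yellow: C(2,0)C(7,3)/C(9,3) = 5/12; then P = 7/12
  1 yellow: C(2,1)C(7,2)/C(9,3) = 1/2; then P = 8/12
  2 yellow: C(2,2)C(7,1)/C(9,3) = 1/12; then P = 9/12
P(yellow from Urn II) = 23/36 ≈ 0.6389.

23/36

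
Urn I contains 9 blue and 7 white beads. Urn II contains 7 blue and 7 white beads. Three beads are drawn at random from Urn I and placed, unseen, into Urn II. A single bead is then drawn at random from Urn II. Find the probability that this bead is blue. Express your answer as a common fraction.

139/272

Condition on how many of the transferred beads are blue (from Urn I: 9 blue of 16; then Urn II has 17 total).
  0 blue: C(9,0)C(7,3)/C(16,3) = 1/16; then P = 7/17
  1 blue: C(9,1)C(7,2)/C(16,3) = 27/80; then P = 8/17
  2 blue: C(9,2)C(7,1)/C(16,3) = 9/20; then P = 9/17
  3 blue: C(9,3)C(7,0)/C(16,3) = 3/20; then P = 10/17
P(blue from Urn II) = 139/272 ≈ 0.5110.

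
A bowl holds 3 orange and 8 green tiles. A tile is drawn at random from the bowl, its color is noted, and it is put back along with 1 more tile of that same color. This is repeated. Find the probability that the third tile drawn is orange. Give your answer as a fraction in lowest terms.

3/11

Sum over the four possibilities for the first two draws (orange/not-orange each), tracking how the orange count and total change by +1 per draw.
P(third is orange) = 3/11 ≈ 0.2727. (In a Pólya urn every draw has the same marginal probability 3/11.)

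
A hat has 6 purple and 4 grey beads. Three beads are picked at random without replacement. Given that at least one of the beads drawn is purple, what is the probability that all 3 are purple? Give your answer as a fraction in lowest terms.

P(all 3 purple) = C(6,3)/C(10,3) = 1/6; P(at least one purple) = 1 − C(4,3)/C(10,3) = 29/30.
Since 'all 3 purple' ⊆ 'at least one purple', P(all 3 | at least one) = 1/6 / 29/30 = 5/29 ≈ 0.1724.

5/29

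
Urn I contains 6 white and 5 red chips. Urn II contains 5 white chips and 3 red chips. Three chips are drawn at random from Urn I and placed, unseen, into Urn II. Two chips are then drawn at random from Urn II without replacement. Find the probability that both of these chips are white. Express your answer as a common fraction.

19/55

Condition on how many of the transferred chips are white (from Urn I: 6 white of 11; then Urn II has 11 total).
  0 white: C(6,0)C(5,3)/C(11,3) = 2/33; then P = C(5,2)/C(11,2) = 2/11
  1 white: C(6,1)C(5,2)/C(11,3) = 4/11; then P = C(6,2)/C(11,2) = 3/11
  2 white: C(6,2)C(5,1)/C(11,3) = 5/11; then P = C(7,2)/C(11,2) = 21/55
  3 white: C(6,3)C(5,0)/C(11,3) = 4/33; then P = C(8,2)/C(11,2) = 28/55
P(both white) = 19/55 ≈ 0.3455.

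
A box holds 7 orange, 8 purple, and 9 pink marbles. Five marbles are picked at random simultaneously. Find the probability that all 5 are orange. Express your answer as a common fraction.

1/2024

Unordered draws without replacement: count favorable combinations over C(24,5).
Favorable = C(7,5) · C(8,0) · C(9,0) = 21; total = C(24,5) = 42504.
P = 21/42504 = 1/2024 ≈ 0.0005.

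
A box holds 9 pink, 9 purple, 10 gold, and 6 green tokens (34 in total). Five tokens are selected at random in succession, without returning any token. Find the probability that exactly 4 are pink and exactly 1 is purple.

Unordered draws without replacement: count favorable combinations over C(34,5).
Favorable = C(9,4) · C(9,1) · C(10,0) · C(6,0) = 1134; total = C(34,5) = 278256.
P = 1134/278256 = 189/46376 ≈ 0.0041.

189/46376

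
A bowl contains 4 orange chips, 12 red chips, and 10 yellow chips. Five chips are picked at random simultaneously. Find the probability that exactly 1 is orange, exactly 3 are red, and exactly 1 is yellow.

Unordered draws without replacement: count favorable combinations over C(26,5).
Favorable = C(4,1) · C(12,3) · C(10,1) = 8800; total = C(26,5) = 65780.
P = 8800/65780 = 40/299 ≈ 0.1338.

40/299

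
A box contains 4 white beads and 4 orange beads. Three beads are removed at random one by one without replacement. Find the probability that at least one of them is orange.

Use the complement: P(at least one orange) = 1 − P(no orange).
P(none) = C(4,3)/C(8,3) = 4/56.
So P = 1 − 4/56 = 13/14 ≈ 0.9286.

13/14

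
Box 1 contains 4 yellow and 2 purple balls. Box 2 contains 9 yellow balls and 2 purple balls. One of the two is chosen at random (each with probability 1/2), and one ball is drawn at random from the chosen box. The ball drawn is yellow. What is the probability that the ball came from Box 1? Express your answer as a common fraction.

P(yellow | Box 1) = 2/3; P(yellow | Box 2) = 9/11.
P(yellow) = 1/2·2/3 + 1/2·9/11 = 49/66.
By Bayes' rule, P(Box 1 | yellow) = 1/3 / 49/66 = 22/49 ≈ 0.4490.

22/49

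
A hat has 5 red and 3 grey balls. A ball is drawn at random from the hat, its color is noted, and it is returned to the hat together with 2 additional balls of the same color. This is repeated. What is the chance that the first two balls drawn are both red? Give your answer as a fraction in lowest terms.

7/16

After a red draw the hat holds 7 red out of 10.
P = (5/8)·(7/10) = 7/16 ≈ 0.4375.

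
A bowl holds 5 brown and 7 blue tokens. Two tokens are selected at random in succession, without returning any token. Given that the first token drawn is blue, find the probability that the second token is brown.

5/11

After removing 1 blue, the bowl has 5 brown out of 11 remaining.
P(second is brown | given) = 5/11 ≈ 0.4545.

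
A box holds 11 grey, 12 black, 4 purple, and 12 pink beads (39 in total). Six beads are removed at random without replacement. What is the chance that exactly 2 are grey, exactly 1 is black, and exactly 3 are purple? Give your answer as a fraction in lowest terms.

Unordered draws without replacement: count favorable combinations over C(39,6).
Favorable = C(11,2) · C(12,1) · C(4,3) · C(12,0) = 2640; total = C(39,6) = 3262623.
P = 2640/3262623 = 880/1087541 ≈ 0.0008.

880/1087541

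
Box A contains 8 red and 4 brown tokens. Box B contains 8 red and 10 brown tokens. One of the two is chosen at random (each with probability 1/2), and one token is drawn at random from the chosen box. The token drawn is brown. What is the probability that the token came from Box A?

3/8

P(brown | Box A) = 1/3; P(brown | Box B) = 5/9.
P(brown) = 1/2·1/3 + 1/2·5/9 = 4/9.
By Bayes' rule, P(Box A | brown) = 1/6 / 4/9 = 3/8 ≈ 0.3750.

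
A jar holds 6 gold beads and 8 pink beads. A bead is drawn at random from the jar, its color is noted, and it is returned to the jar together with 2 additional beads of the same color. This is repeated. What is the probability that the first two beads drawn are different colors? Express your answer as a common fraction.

3/7

Either gold then pink, or pink then gold; after the first draw the total is 16.
P = (6/14)·(8/16) + (8/14)·(6/16) = 3/7 ≈ 0.4286.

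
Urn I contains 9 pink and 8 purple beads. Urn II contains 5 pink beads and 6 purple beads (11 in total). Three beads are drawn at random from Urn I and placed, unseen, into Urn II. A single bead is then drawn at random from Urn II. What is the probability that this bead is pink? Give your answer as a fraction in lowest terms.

Condition on how many of the transferred beads are pink (from Urn I: 9 pink of 17; then Urn II has 14 total).
  0 pink: C(9,0)C(8,3)/C(17,3) = 7/85; then P = 5/14
  1 pink: C(9,1)C(8,2)/C(17,3) = 63/170; then P = 6/14
  2 pink: C(9,2)C(8,1)/C(17,3) = 36/85; then P = 7/14
  3 pink: C(9,3)C(8,0)/C(17,3) = 21/170; then P = 8/14
P(pink from Urn II) = 8/17 ≈ 0.4706.

8/17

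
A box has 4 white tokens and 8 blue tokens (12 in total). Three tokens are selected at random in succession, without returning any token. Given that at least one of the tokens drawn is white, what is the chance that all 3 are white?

P(all 3 white) = C(4,3)/C(12,3) = 1/55; P(at least one white) = 1 − C(8,3)/C(12,3) = 41/55.
Since 'all 3 white' ⊆ 'at least one white', P(all 3 | at least one) = 1/55 / 41/55 = 1/41 ≈ 0.0244.

1/41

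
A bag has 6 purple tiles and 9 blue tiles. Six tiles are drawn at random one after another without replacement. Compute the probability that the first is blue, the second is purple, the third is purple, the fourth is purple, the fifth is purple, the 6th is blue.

36/5005

Multiply the conditional probability of each draw in order, without replacement, so each draw removes one from its color and from the total.
P = (9/15) · (6/14) · (5/13) · (4/12) · (3/11) · (8/10) = 36/5005 ≈ 0.0072.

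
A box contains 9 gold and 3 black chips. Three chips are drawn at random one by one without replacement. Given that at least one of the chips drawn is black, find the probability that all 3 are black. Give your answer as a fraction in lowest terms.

P(all 3 black) = C(3,3)/C(12,3) = 1/220; P(at least one black) = 1 − C(9,3)/C(12,3) = 34/55.
Since 'all 3 black' ⊆ 'at least one black', P(all 3 | at least one) = 1/220 / 34/55 = 1/136 ≈ 0.0074.

1/136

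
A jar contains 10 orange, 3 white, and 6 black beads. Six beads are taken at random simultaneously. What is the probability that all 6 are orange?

5/646

Unordered draws without replacement: count favorable combinations over C(19,6).
Favorable = C(10,6) · C(3,0) · C(6,0) = 210; total = C(19,6) = 27132.
P = 210/27132 = 5/646 ≈ 0.0077.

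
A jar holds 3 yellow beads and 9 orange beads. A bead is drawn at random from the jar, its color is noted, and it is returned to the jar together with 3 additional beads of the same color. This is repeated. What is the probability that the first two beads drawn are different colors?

Either yellow then orange, or orange then yellow; after the first draw the total is 15.
P = (3/12)·(9/15) + (9/12)·(3/15) = 3/10 ≈ 0.3000.

3/10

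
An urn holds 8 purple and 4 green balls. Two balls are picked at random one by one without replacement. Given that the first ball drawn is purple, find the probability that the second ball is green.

After removing 1 purple, the urn has 4 green out of 11 remaining.
P(second is green | given) = 4/11 ≈ 0.3636.

4/11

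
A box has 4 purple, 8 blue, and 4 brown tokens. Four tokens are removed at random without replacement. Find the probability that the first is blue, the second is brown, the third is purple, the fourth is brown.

Multiply the conditional probability of each draw in order, without replacement, so each draw removes one from its color and from the total.
P = (8/16) · (4/15) · (4/14) · (3/13) = 4/455 ≈ 0.0088.

4/455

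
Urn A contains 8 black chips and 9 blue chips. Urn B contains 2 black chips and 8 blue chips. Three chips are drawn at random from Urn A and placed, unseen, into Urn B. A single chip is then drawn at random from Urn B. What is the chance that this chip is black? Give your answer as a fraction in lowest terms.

58/221

Condition on how many of the transferred chips are black (from Urn A: 8 black of 17; then Urn B has 13 total).
  0 black: C(8,0)C(9,3)/C(17,3) = 21/170; then P = 2/13
  1 black: C(8,1)C(9,2)/C(17,3) = 36/85; then P = 3/13
  2 black: C(8,2)C(9,1)/C(17,3) = 63/170; then P = 4/13
  3 black: C(8,3)C(9,0)/C(17,3) = 7/85; then P = 5/13
P(black from Urn B) = 58/221 ≈ 0.2624.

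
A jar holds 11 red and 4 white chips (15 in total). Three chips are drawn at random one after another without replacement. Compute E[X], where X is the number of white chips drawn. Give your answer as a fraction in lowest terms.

By linearity of expectation, E[X] = Σ P(draw i is white); by symmetry each draw (even without replacement) has P(white) = 4/15.
E[X] = 3 · 4/15 = 4/5 ≈ 0.8000.

4/5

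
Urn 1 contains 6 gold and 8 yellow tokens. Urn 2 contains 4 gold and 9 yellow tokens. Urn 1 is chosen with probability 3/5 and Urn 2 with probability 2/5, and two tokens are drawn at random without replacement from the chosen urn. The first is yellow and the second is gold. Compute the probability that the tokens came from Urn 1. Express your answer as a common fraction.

12/19

P(E | Urn 1) = 24/91; P(E | Urn 2) = 3/13.
P(E) = 3/5·24/91 + 2/5·3/13 = 114/455.
By Bayes' rule, P(Urn 1 | E) = 72/455 / 114/455 = 12/19 ≈ 0.6316.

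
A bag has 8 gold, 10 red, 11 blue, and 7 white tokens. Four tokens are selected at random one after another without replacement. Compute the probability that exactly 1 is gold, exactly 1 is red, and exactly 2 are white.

Unordered draws without replacement: count favorable combinations over C(36,4).
Favorable = C(8,1) · C(10,1) · C(11,0) · C(7,2) = 1680; total = C(36,4) = 58905.
P = 1680/58905 = 16/561 ≈ 0.0285.

16/561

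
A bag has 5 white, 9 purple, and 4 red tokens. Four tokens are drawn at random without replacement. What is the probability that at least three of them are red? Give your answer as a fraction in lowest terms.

Sum the hypergeometric tail for j = 3,…,4 red tokens.
Favorable = C(4,3)·C(14,1) + C(4,4)·C(14,0) = 57; total = C(18,4) = 3060.
P = 57/3060 = 19/1020 ≈ 0.0186.

19/1020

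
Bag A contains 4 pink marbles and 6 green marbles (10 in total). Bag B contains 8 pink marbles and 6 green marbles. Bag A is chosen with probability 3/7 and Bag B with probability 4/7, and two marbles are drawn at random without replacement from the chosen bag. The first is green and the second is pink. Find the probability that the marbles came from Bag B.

120/211

P(E | Bag A) = 4/15; P(E | Bag B) = 24/91.
P(E) = 3/7·4/15 + 4/7·24/91 = 844/3185.
By Bayes' rule, P(Bag B | E) = 96/637 / 844/3185 = 120/211 ≈ 0.5687.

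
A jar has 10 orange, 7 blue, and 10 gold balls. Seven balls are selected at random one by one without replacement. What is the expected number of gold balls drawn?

By linearity of expectation, E[X] = Σ P(draw i is gold); by symmetry each draw (even without replacement) has P(gold) = 10/27.
E[X] = 7 · 10/27 = 70/27 ≈ 2.5926.

70/27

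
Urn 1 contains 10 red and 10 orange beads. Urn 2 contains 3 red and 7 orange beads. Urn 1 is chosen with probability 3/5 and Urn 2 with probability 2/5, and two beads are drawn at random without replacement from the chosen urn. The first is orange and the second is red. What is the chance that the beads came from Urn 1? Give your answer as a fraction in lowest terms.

225/358

P(E | Urn 1) = 5/19; P(E | Urn 2) = 7/30.
P(E) = 3/5·5/19 + 2/5·7/30 = 358/1425.
By Bayes' rule, P(Urn 1 | E) = 3/19 / 358/1425 = 225/358 ≈ 0.6285.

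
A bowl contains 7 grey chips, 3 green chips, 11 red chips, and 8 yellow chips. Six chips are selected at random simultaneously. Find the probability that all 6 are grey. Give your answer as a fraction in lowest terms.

Unordered draws without replacement: count favorable combinations over C(29,6).
Favorable = C(7,6) · C(3,0) · C(11,0) · C(8,0) = 7; total = C(29,6) = 475020.
P = 7/475020 = 1/67860 ≈ 0.0000.

1/67860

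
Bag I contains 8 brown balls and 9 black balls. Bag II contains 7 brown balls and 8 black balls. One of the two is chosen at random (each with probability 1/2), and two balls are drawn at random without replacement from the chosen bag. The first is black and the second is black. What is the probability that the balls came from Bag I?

P(E | Bag I) = 9/34; P(E | Bag II) = 4/15.
P(E) = 1/2·9/34 + 1/2·4/15 = 271/1020.
By Bayes' rule, P(Bag I | E) = 9/68 / 271/1020 = 135/271 ≈ 0.4982.

135/271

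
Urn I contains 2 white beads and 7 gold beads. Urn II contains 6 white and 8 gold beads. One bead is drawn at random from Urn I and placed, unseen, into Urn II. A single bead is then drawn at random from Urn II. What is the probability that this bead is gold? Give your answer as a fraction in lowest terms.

Condition on how many of the transferred beads are gold (from Urn I: 7 gold of 9; then Urn II has 15 total).
  0 gold: C(7,0)C(2,1)/C(9,1) = 2/9; then P = 8/15
  1 gold: C(7,1)C(2,0)/C(9,1) = 7/9; then P = 9/15
P(gold from Urn II) = 79/135 ≈ 0.5852.

79/135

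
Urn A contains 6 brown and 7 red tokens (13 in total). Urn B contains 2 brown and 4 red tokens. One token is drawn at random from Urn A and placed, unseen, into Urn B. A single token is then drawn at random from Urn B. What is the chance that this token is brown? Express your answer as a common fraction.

Condition on how many of the transferred tokens are brown (from Urn A: 6 brown of 13; then Urn B has 7 total).
  0 brown: C(6,0)C(7,1)/C(13,1) = 7/13; then P = 2/7
  1 brown: C(6,1)C(7,0)/C(13,1) = 6/13; then P = 3/7
P(brown from Urn B) = 32/91 ≈ 0.3516.

32/91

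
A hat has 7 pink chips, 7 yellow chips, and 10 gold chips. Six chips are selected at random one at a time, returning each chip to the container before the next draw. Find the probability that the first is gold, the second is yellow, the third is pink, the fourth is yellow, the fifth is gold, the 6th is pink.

Multiply the conditional probability of each draw in order, with replacement (the composition resets each draw).
P = (10/24) · (7/24) · (7/24) · (7/24) · (10/24) · (7/24) = 60025/47775744 ≈ 0.0013.

60025/47775744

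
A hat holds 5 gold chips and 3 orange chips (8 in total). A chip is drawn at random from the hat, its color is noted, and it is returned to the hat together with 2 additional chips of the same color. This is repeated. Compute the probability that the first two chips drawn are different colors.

3/8

Either orange then gold, or gold then orange; after the first draw the total is 10.
P = (3/8)·(5/10) + (5/8)·(3/10) = 3/8 ≈ 0.3750.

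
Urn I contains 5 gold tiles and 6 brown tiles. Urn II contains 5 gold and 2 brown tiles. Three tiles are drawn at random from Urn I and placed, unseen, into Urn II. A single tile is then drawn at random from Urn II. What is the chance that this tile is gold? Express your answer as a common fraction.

7/11

Condition on how many of the transferred tiles are gold (from Urn I: 5 gold of 11; then Urn II has 10 total).
  0 gold: C(5,0)C(6,3)/C(11,3) = 4/33; then P = 5/10
  1 gold: C(5,1)C(6,2)/C(11,3) = 5/11; then P = 6/10
  2 gold: C(5,2)C(6,1)/C(11,3) = 4/11; then P = 7/10
  3 gold: C(5,3)C(6,0)/C(11,3) = 2/33; then P = 8/10
P(gold from Urn II) = 7/11 ≈ 0.6364.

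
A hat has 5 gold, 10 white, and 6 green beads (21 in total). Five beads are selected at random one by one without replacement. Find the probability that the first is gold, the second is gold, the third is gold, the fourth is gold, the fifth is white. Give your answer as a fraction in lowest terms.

Multiply the conditional probability of each draw in order, without replacement, so each draw removes one from its color and from the total.
P = (5/21) · (4/20) · (3/19) · (2/18) · (10/17) = 10/20349 ≈ 0.0005.

10/20349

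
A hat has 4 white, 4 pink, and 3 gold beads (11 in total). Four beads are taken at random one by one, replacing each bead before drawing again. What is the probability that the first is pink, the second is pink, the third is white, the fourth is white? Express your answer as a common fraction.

256/14641

Multiply the conditional probability of each draw in order, with replacement (the composition resets each draw).
P = (4/11) · (4/11) · (4/11) · (4/11) = 256/14641 ≈ 0.0175.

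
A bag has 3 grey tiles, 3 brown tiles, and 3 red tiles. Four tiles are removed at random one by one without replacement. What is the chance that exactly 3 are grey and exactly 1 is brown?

1/42

Unordered draws without replacement: count favorable combinations over C(9,4).
Favorable = C(3,3) · C(3,1) · C(3,0) = 3; total = C(9,4) = 126.
P = 3/126 = 1/42 ≈ 0.0238.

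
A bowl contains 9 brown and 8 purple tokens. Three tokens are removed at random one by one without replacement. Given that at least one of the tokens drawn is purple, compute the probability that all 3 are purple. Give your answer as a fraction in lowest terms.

14/149

P(all 3 purple) = C(8,3)/C(17,3) = 7/85; P(at least one purple) = 1 − C(9,3)/C(17,3) = 149/170.
Since 'all 3 purple' ⊆ 'at least one purple', P(all 3 | at least one) = 7/85 / 149/170 = 14/149 ≈ 0.0940.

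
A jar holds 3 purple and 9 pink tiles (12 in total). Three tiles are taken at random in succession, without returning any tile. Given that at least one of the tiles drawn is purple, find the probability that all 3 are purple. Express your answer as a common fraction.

1/136

P(all 3 purple) = C(3,3)/C(12,3) = 1/220; P(at least one purple) = 1 − C(9,3)/C(12,3) = 34/55.
Since 'all 3 purple' ⊆ 'at least one purple', P(all 3 | at least one) = 1/220 / 34/55 = 1/136 ≈ 0.0074.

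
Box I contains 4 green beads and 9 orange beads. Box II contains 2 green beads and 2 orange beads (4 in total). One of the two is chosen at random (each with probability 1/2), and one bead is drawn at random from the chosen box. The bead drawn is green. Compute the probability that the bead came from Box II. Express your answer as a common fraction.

13/21

P(green | Box I) = 4/13; P(green | Box II) = 1/2.
P(green) = 1/2·4/13 + 1/2·1/2 = 21/52.
By Bayes' rule, P(Box II | green) = 1/4 / 21/52 = 13/21 ≈ 0.6190.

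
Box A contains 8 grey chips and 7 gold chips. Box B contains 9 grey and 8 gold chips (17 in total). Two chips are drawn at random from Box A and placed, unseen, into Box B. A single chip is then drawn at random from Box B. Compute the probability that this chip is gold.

Condition on how many of the transferred chips are gold (from Box A: 7 gold of 15; then Box B has 19 total).
  0 gold: C(7,0)C(8,2)/C(15,2) = 4/15; then P = 8/19
  1 gold: C(7,1)C(8,1)/C(15,2) = 8/15; then P = 9/19
  2 gold: C(7,2)C(8,0)/C(15,2) = 1/5; then P = 10/19
P(gold from Box B) = 134/285 ≈ 0.4702.

134/285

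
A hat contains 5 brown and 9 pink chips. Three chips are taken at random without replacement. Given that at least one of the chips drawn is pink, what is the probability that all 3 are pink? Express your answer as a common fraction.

14/59

P(all 3 pink) = C(9,3)/C(14,3) = 3/13; P(at least one pink) = 1 − C(5,3)/C(14,3) = 177/182.
Since 'all 3 pink' ⊆ 'at least one pink', P(all 3 | at least one) = 3/13 / 177/182 = 14/59 ≈ 0.2373.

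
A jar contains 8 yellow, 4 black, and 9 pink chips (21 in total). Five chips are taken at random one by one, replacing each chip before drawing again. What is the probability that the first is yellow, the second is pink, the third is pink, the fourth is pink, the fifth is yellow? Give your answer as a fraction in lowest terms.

192/16807

Multiply the conditional probability of each draw in order, with replacement (the composition resets each draw).
P = (8/21) · (9/21) · (9/21) · (9/21) · (8/21) = 192/16807 ≈ 0.0114.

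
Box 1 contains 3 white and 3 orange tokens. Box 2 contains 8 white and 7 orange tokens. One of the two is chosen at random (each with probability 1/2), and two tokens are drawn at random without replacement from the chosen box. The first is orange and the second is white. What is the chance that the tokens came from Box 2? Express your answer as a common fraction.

8/17

P(E | Box 1) = 3/10; P(E | Box 2) = 4/15.
P(E) = 1/2·3/10 + 1/2·4/15 = 17/60.
By Bayes' rule, P(Box 2 | E) = 2/15 / 17/60 = 8/17 ≈ 0.4706.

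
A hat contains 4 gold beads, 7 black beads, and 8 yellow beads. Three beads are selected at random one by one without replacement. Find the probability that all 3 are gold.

Multiply the conditional probability of each draw in order, without replacement, so each draw removes one from its color and from the total.
P = (4/19) · (3/18) · (2/17) = 4/969 ≈ 0.0041.

4/969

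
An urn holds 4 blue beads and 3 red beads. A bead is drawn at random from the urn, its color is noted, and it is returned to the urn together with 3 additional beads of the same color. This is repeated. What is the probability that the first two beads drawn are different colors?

12/35

Either blue then red, or red then blue; after the first draw the total is 10.
P = (4/7)·(3/10) + (3/7)·(4/10) = 12/35 ≈ 0.3429.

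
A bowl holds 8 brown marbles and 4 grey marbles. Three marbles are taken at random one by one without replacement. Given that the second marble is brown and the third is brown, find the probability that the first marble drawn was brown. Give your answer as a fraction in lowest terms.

P(first=brown and the second marble is brown and the third is brown) = (8/12)·(7/11)·(6/10) = 14/55.
P(E) = Σ over first color = 14/55 + 28/165 = 14/33.
By Bayes, P(first=brown | E) = 14/55 / 14/33 = 3/5 ≈ 0.6000.

3/5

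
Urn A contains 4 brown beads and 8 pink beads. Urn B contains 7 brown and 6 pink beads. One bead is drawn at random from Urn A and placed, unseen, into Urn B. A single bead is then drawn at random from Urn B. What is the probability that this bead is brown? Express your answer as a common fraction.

Condition on how many of the transferred beads are brown (from Urn A: 4 brown of 12; then Urn B has 14 total).
  0 brown: C(4,0)C(8,1)/C(12,1) = 2/3; then P = 7/14
  1 brown: C(4,1)C(8,0)/C(12,1) = 1/3; then P = 8/14
P(brown from Urn B) = 11/21 ≈ 0.5238.

11/21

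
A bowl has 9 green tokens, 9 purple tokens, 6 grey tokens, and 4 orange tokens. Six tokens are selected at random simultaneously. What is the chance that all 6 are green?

1/4485

Unordered draws without replacement: count favorable combinations over C(28,6).
Favorable = C(9,6) · C(9,0) · C(6,0) · C(4,0) = 84; total = C(28,6) = 376740.
P = 84/376740 = 1/4485 ≈ 0.0002.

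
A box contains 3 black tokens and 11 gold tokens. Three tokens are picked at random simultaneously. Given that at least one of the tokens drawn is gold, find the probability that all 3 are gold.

5/11

P(all 3 gold) = C(11,3)/C(14,3) = 165/364; P(at least one gold) = 1 − C(3,3)/C(14,3) = 363/364.
Since 'all 3 gold' ⊆ 'at least one gold', P(all 3 | at least one) = 165/364 / 363/364 = 5/11 ≈ 0.4545.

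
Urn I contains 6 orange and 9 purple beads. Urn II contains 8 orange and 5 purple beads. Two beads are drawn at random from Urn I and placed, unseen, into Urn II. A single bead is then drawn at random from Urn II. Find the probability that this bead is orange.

Condition on how many of the transferred beads are orange (from Urn I: 6 orange of 15; then Urn II has 15 total).
  0 orange: C(6,0)C(9,2)/C(15,2) = 12/35; then P = 8/15
  1 orange: C(6,1)C(9,1)/C(15,2) = 18/35; then P = 9/15
  2 orange: C(6,2)C(9,0)/C(15,2) = 1/7; then P = 10/15
P(orange from Urn II) = 44/75 ≈ 0.5867.

44/75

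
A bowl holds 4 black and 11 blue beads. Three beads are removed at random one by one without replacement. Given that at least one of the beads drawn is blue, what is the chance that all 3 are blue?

P(all 3 blue) = C(11,3)/C(15,3) = 33/91; P(at least one blue) = 1 − C(4,3)/C(15,3) = 451/455.
Since 'all 3 blue' ⊆ 'at least one blue', P(all 3 | at least one) = 33/91 / 451/455 = 15/41 ≈ 0.3659.

15/41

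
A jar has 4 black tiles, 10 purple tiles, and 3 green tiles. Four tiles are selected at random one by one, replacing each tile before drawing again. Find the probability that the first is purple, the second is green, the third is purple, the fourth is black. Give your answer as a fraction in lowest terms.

Multiply the conditional probability of each draw in order, with replacement (the composition resets each draw).
P = (10/17) · (3/17) · (10/17) · (4/17) = 1200/83521 ≈ 0.0144.

1200/83521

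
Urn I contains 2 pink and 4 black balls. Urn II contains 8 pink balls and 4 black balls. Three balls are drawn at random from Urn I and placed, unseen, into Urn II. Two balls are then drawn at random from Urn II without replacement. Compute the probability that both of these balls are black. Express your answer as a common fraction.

76/525

Condition on how many of the transferred balls are black (from Urn I: 4 black of 6; then Urn II has 15 total).
  1 black: C(4,1)C(2,2)/C(6,3) = 1/5; then P = C(5,2)/C(15,2) = 2/21
  2 black: C(4,2)C(2,1)/C(6,3) = 3/5; then P = C(6,2)/C(15,2) = 1/7
  3 black: C(4,3)C(2,0)/C(6,3) = 1/5; then P = C(7,2)/C(15,2) = 1/5
P(both black) = 76/525 ≈ 0.1448.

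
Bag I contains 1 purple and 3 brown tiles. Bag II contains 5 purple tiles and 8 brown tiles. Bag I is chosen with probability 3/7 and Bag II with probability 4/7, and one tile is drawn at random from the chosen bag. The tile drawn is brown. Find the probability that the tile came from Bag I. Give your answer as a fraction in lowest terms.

P(brown | Bag I) = 3/4; P(brown | Bag II) = 8/13.
P(brown) = 3/7·3/4 + 4/7·8/13 = 35/52.
By Bayes' rule, P(Bag I | brown) = 9/28 / 35/52 = 117/245 ≈ 0.4776.

117/245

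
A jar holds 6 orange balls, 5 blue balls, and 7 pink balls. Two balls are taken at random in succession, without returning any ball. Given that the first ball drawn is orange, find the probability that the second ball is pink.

After removing 1 orange, the jar has 7 pink out of 17 remaining.
P(second is pink | given) = 7/17 ≈ 0.4118.

7/17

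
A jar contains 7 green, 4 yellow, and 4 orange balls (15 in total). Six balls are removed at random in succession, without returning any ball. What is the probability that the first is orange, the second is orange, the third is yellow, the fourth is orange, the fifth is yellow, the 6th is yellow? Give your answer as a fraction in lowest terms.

Multiply the conditional probability of each draw in order, without replacement, so each draw removes one from its color and from the total.
P = (4/15) · (3/14) · (4/13) · (2/12) · (3/11) · (2/10) = 4/25025 ≈ 0.0002.

4/25025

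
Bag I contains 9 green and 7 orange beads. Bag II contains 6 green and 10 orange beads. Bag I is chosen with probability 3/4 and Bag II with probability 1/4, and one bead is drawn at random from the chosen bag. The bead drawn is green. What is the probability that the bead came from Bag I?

9/11

P(green | Bag I) = 9/16; P(green | Bag II) = 3/8.
P(green) = 3/4·9/16 + 1/4·3/8 = 33/64.
By Bayes' rule, P(Bag I | green) = 27/64 / 33/64 = 9/11 ≈ 0.8182.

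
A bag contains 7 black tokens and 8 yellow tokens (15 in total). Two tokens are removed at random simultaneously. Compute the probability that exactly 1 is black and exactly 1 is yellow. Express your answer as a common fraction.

Unordered draws without replacement: count favorable combinations over C(15,2).
Favorable = C(7,1) · C(8,1) = 56; total = C(15,2) = 105.
P = 56/105 = 8/15 ≈ 0.5333.

8/15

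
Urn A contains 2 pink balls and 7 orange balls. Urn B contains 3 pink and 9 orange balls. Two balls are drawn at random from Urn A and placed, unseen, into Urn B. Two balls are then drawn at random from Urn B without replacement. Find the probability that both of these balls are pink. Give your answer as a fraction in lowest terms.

157/3276

Condition on how many of the transferred balls are pink (from Urn A: 2 pink of 9; then Urn B has 14 total).
  0 pink: C(2,0)C(7,2)/C(9,2) = 7/12; then P = C(3,2)/C(14,2) = 3/91
  1 pink: C(2,1)C(7,1)/C(9,2) = 7/18; then P = C(4,2)/C(14,2) = 6/91
  2 pink: C(2,2)C(7,0)/C(9,2) = 1/36; then P = C(5,2)/C(14,2) = 10/91
P(both pink) = 157/3276 ≈ 0.0479.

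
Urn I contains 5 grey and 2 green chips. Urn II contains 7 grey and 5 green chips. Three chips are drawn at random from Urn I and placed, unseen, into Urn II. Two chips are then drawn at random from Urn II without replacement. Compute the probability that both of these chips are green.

101/735

Condition on how many of the transferred chips are green (from Urn I: 2 green of 7; then Urn II has 15 total).
  0 green: C(2,0)C(5,3)/C(7,3) = 2/7; then P = C(5,2)/C(15,2) = 2/21
  1 green: C(2,1)C(5,2)/C(7,3) = 4/7; then P = C(6,2)/C(15,2) = 1/7
  2 green: C(2,2)C(5,1)/C(7,3) = 1/7; then P = C(7,2)/C(15,2) = 1/5
P(both green) = 101/735 ≈ 0.1374.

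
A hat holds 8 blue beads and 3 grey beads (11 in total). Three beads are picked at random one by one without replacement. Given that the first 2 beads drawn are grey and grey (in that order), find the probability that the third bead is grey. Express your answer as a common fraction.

After removing 2 grey, the hat has 1 grey out of 9 remaining.
P(third is grey | given) = 1/9 ≈ 0.1111.

1/9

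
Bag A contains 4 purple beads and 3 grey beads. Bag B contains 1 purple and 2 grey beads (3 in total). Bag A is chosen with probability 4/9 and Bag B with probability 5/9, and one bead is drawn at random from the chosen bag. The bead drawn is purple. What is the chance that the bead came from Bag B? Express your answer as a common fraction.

P(purple | Bag A) = 4/7; P(purple | Bag B) = 1/3.
P(purple) = 4/9·4/7 + 5/9·1/3 = 83/189.
By Bayes' rule, P(Bag B | purple) = 5/27 / 83/189 = 35/83 ≈ 0.4217.

35/83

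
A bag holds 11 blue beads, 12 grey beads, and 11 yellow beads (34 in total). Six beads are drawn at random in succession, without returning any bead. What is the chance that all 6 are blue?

21/61132

Unordered draws without replacement: count favorable combinations over C(34,6).
Favorable = C(11,6) · C(12,0) · C(11,0) = 462; total = C(34,6) = 1344904.
P = 462/1344904 = 21/61132 ≈ 0.0003.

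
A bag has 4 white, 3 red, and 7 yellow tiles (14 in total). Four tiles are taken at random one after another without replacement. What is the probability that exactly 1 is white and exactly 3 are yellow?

Unordered draws without replacement: count favorable combinations over C(14,4).
Favorable = C(4,1) · C(3,0) · C(7,3) = 140; total = C(14,4) = 1001.
P = 140/1001 = 20/143 ≈ 0.1399.

20/143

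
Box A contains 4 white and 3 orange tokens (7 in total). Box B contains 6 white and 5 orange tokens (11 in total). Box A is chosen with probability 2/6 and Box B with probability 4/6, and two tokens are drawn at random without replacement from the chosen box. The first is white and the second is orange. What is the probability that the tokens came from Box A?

11/32

P(E | Box A) = 2/7; P(E | Box B) = 3/11.
P(E) = 1/3·2/7 + 2/3·3/11 = 64/231.
By Bayes' rule, P(Box A | E) = 2/21 / 64/231 = 11/32 ≈ 0.3438.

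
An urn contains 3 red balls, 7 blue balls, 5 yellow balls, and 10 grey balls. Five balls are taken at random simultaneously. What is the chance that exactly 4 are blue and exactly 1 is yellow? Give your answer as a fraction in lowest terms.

Unordered draws without replacement: count favorable combinations over C(25,5).
Favorable = C(3,0) · C(7,4) · C(5,1) · C(10,0) = 175; total = C(25,5) = 53130.
P = 175/53130 = 5/1518 ≈ 0.0033.

5/1518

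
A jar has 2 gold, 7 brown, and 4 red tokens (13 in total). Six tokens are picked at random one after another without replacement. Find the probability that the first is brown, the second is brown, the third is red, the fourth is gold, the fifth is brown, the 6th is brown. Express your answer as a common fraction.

Multiply the conditional probability of each draw in order, without replacement, so each draw removes one from its color and from the total.
P = (7/13) · (6/12) · (4/11) · (2/10) · (5/9) · (4/8) = 7/1287 ≈ 0.0054.

7/1287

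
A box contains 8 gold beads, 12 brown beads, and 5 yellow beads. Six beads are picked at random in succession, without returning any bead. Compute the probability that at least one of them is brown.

Use the complement: P(at least one brown) = 1 − P(no brown).
P(none) = C(13,6)/C(25,6) = 1716/177100.
So P = 1 − 1716/177100 = 3986/4025 ≈ 0.9903.

3986/4025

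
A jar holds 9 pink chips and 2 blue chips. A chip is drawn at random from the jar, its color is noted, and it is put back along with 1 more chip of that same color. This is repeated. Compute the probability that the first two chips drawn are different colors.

Either pink then blue, or blue then pink; after the first draw the total is 12.
P = (9/11)·(2/12) + (2/11)·(9/12) = 3/11 ≈ 0.2727.

3/11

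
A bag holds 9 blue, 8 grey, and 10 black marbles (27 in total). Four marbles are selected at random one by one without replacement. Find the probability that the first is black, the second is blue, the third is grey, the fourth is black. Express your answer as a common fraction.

1/65

Multiply the conditional probability of each draw in order, without replacement, so each draw removes one from its color and from the total.
P = (10/27) · (9/26) · (8/25) · (9/24) = 1/65 ≈ 0.0154.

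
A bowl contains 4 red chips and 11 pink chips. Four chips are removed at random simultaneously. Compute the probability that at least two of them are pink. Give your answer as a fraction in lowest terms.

88/91

Sum the hypergeometric tail for j = 2,…,4 pink chips.
Favorable = C(11,2)·C(4,2) + C(11,3)·C(4,1) + C(11,4)·C(4,0) = 1320; total = C(15,4) = 1365.
P = 1320/1365 = 88/91 ≈ 0.9670.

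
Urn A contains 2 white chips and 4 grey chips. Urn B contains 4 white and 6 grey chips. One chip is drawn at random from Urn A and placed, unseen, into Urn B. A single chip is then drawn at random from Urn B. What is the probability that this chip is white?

Condition on how many of the transferred chips are white (from Urn A: 2 white of 6; then Urn B has 11 total).
  0 white: C(2,0)C(4,1)/C(6,1) = 2/3; then P = 4/11
  1 white: C(2,1)C(4,0)/C(6,1) = 1/3; then P = 5/11
P(white from Urn B) = 13/33 ≈ 0.3939.

13/33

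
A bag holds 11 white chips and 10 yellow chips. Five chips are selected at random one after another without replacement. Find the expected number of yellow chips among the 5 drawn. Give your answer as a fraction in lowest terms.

By linearity of expectation, E[X] = Σ P(draw i is yellow); by symmetry each draw (even without replacement) has P(yellow) = 10/21.
E[X] = 5 · 10/21 = 50/21 ≈ 2.3810.

50/21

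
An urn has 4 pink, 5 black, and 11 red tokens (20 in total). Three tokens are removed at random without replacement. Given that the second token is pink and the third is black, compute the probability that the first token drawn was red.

11/18

P(first=red and the second token is pink and the third is black) = (11/20)·(4/19)·(5/18) = 11/342.
P(E) = Σ over first color = 1/114 + 2/171 + 11/342 = 1/19.
By Bayes, P(first=red | E) = 11/342 / 1/19 = 11/18 ≈ 0.6111.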